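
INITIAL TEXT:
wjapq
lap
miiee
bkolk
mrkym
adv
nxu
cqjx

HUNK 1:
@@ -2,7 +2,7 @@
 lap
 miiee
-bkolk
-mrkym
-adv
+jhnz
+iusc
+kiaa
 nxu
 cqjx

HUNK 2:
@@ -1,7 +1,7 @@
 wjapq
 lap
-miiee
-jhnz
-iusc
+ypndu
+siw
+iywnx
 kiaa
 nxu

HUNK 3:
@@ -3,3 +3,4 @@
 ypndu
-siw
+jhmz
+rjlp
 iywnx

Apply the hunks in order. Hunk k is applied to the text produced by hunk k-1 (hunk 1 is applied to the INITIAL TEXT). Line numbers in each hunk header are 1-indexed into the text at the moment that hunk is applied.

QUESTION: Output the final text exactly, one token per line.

Hunk 1: at line 2 remove [bkolk,mrkym,adv] add [jhnz,iusc,kiaa] -> 8 lines: wjapq lap miiee jhnz iusc kiaa nxu cqjx
Hunk 2: at line 1 remove [miiee,jhnz,iusc] add [ypndu,siw,iywnx] -> 8 lines: wjapq lap ypndu siw iywnx kiaa nxu cqjx
Hunk 3: at line 3 remove [siw] add [jhmz,rjlp] -> 9 lines: wjapq lap ypndu jhmz rjlp iywnx kiaa nxu cqjx

Answer: wjapq
lap
ypndu
jhmz
rjlp
iywnx
kiaa
nxu
cqjx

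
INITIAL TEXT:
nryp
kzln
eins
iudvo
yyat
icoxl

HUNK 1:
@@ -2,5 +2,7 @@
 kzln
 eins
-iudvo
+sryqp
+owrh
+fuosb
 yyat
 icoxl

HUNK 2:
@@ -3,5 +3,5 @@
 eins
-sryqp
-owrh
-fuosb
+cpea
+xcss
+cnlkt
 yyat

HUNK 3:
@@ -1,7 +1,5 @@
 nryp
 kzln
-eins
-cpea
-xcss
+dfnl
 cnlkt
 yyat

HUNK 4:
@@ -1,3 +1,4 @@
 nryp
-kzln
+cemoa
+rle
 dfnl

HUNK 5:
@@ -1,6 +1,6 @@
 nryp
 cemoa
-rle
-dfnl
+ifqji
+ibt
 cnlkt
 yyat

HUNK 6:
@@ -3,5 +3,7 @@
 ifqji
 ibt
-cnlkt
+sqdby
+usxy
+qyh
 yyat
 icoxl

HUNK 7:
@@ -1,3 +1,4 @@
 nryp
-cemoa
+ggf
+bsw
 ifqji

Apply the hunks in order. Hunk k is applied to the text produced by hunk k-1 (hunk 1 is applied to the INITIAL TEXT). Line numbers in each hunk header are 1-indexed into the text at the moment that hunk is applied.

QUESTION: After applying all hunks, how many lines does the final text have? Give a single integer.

Answer: 10

Derivation:
Hunk 1: at line 2 remove [iudvo] add [sryqp,owrh,fuosb] -> 8 lines: nryp kzln eins sryqp owrh fuosb yyat icoxl
Hunk 2: at line 3 remove [sryqp,owrh,fuosb] add [cpea,xcss,cnlkt] -> 8 lines: nryp kzln eins cpea xcss cnlkt yyat icoxl
Hunk 3: at line 1 remove [eins,cpea,xcss] add [dfnl] -> 6 lines: nryp kzln dfnl cnlkt yyat icoxl
Hunk 4: at line 1 remove [kzln] add [cemoa,rle] -> 7 lines: nryp cemoa rle dfnl cnlkt yyat icoxl
Hunk 5: at line 1 remove [rle,dfnl] add [ifqji,ibt] -> 7 lines: nryp cemoa ifqji ibt cnlkt yyat icoxl
Hunk 6: at line 3 remove [cnlkt] add [sqdby,usxy,qyh] -> 9 lines: nryp cemoa ifqji ibt sqdby usxy qyh yyat icoxl
Hunk 7: at line 1 remove [cemoa] add [ggf,bsw] -> 10 lines: nryp ggf bsw ifqji ibt sqdby usxy qyh yyat icoxl
Final line count: 10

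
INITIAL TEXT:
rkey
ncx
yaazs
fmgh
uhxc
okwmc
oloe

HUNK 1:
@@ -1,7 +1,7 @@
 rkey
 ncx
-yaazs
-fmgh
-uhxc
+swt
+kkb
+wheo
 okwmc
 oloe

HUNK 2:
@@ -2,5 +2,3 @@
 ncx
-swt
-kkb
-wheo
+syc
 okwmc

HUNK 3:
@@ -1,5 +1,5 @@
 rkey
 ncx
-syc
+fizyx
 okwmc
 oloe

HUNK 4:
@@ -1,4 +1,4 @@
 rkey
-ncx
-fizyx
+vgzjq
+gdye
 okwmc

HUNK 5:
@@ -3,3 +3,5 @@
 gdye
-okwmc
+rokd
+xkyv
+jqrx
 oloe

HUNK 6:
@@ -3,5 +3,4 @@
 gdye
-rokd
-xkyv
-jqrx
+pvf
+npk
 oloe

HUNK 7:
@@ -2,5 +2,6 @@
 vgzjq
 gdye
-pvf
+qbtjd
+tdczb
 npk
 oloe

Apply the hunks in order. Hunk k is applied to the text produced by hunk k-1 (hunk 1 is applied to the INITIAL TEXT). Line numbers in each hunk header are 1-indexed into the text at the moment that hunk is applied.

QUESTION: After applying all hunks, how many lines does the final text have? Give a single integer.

Answer: 7

Derivation:
Hunk 1: at line 1 remove [yaazs,fmgh,uhxc] add [swt,kkb,wheo] -> 7 lines: rkey ncx swt kkb wheo okwmc oloe
Hunk 2: at line 2 remove [swt,kkb,wheo] add [syc] -> 5 lines: rkey ncx syc okwmc oloe
Hunk 3: at line 1 remove [syc] add [fizyx] -> 5 lines: rkey ncx fizyx okwmc oloe
Hunk 4: at line 1 remove [ncx,fizyx] add [vgzjq,gdye] -> 5 lines: rkey vgzjq gdye okwmc oloe
Hunk 5: at line 3 remove [okwmc] add [rokd,xkyv,jqrx] -> 7 lines: rkey vgzjq gdye rokd xkyv jqrx oloe
Hunk 6: at line 3 remove [rokd,xkyv,jqrx] add [pvf,npk] -> 6 lines: rkey vgzjq gdye pvf npk oloe
Hunk 7: at line 2 remove [pvf] add [qbtjd,tdczb] -> 7 lines: rkey vgzjq gdye qbtjd tdczb npk oloe
Final line count: 7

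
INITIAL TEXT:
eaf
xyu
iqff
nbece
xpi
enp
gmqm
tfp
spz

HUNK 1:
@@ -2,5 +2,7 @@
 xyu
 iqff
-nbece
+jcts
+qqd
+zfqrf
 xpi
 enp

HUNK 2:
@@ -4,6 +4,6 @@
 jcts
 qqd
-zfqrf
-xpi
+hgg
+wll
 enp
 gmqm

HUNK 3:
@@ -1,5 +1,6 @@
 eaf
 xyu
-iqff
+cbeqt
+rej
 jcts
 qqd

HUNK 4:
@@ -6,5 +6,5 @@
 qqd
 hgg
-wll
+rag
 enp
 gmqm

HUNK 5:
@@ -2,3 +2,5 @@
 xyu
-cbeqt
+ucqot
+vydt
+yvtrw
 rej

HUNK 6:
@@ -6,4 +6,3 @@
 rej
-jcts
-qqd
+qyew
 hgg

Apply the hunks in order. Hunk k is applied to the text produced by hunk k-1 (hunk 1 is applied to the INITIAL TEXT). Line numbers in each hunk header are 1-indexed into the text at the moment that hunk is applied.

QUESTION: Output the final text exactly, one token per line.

Answer: eaf
xyu
ucqot
vydt
yvtrw
rej
qyew
hgg
rag
enp
gmqm
tfp
spz

Derivation:
Hunk 1: at line 2 remove [nbece] add [jcts,qqd,zfqrf] -> 11 lines: eaf xyu iqff jcts qqd zfqrf xpi enp gmqm tfp spz
Hunk 2: at line 4 remove [zfqrf,xpi] add [hgg,wll] -> 11 lines: eaf xyu iqff jcts qqd hgg wll enp gmqm tfp spz
Hunk 3: at line 1 remove [iqff] add [cbeqt,rej] -> 12 lines: eaf xyu cbeqt rej jcts qqd hgg wll enp gmqm tfp spz
Hunk 4: at line 6 remove [wll] add [rag] -> 12 lines: eaf xyu cbeqt rej jcts qqd hgg rag enp gmqm tfp spz
Hunk 5: at line 2 remove [cbeqt] add [ucqot,vydt,yvtrw] -> 14 lines: eaf xyu ucqot vydt yvtrw rej jcts qqd hgg rag enp gmqm tfp spz
Hunk 6: at line 6 remove [jcts,qqd] add [qyew] -> 13 lines: eaf xyu ucqot vydt yvtrw rej qyew hgg rag enp gmqm tfp spz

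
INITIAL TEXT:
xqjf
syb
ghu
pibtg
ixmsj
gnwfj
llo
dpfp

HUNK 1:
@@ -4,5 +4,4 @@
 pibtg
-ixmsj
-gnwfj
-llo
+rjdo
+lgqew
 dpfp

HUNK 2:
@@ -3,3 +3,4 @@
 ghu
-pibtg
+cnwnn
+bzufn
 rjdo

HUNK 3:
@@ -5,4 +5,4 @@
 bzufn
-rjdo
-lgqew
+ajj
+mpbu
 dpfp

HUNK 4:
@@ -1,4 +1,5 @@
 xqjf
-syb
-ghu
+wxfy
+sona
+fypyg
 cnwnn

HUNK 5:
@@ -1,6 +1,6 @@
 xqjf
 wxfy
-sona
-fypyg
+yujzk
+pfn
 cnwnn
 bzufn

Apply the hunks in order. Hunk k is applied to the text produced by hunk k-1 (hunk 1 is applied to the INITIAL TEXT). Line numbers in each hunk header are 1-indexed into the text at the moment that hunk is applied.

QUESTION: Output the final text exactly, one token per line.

Answer: xqjf
wxfy
yujzk
pfn
cnwnn
bzufn
ajj
mpbu
dpfp

Derivation:
Hunk 1: at line 4 remove [ixmsj,gnwfj,llo] add [rjdo,lgqew] -> 7 lines: xqjf syb ghu pibtg rjdo lgqew dpfp
Hunk 2: at line 3 remove [pibtg] add [cnwnn,bzufn] -> 8 lines: xqjf syb ghu cnwnn bzufn rjdo lgqew dpfp
Hunk 3: at line 5 remove [rjdo,lgqew] add [ajj,mpbu] -> 8 lines: xqjf syb ghu cnwnn bzufn ajj mpbu dpfp
Hunk 4: at line 1 remove [syb,ghu] add [wxfy,sona,fypyg] -> 9 lines: xqjf wxfy sona fypyg cnwnn bzufn ajj mpbu dpfp
Hunk 5: at line 1 remove [sona,fypyg] add [yujzk,pfn] -> 9 lines: xqjf wxfy yujzk pfn cnwnn bzufn ajj mpbu dpfp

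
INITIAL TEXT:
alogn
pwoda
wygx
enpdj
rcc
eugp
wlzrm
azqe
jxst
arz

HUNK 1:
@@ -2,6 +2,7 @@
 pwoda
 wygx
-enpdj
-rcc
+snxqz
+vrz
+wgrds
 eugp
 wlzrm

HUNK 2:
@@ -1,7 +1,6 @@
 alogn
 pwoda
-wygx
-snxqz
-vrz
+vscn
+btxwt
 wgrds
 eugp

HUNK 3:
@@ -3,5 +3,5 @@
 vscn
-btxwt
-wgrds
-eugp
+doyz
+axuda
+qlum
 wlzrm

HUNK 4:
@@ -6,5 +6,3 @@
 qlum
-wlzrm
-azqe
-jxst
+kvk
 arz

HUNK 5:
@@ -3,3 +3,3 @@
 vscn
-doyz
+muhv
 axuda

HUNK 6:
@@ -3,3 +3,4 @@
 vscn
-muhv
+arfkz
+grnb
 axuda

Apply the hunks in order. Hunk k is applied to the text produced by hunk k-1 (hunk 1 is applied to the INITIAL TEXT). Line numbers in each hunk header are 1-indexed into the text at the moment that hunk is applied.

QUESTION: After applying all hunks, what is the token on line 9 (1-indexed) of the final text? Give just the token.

Hunk 1: at line 2 remove [enpdj,rcc] add [snxqz,vrz,wgrds] -> 11 lines: alogn pwoda wygx snxqz vrz wgrds eugp wlzrm azqe jxst arz
Hunk 2: at line 1 remove [wygx,snxqz,vrz] add [vscn,btxwt] -> 10 lines: alogn pwoda vscn btxwt wgrds eugp wlzrm azqe jxst arz
Hunk 3: at line 3 remove [btxwt,wgrds,eugp] add [doyz,axuda,qlum] -> 10 lines: alogn pwoda vscn doyz axuda qlum wlzrm azqe jxst arz
Hunk 4: at line 6 remove [wlzrm,azqe,jxst] add [kvk] -> 8 lines: alogn pwoda vscn doyz axuda qlum kvk arz
Hunk 5: at line 3 remove [doyz] add [muhv] -> 8 lines: alogn pwoda vscn muhv axuda qlum kvk arz
Hunk 6: at line 3 remove [muhv] add [arfkz,grnb] -> 9 lines: alogn pwoda vscn arfkz grnb axuda qlum kvk arz
Final line 9: arz

Answer: arz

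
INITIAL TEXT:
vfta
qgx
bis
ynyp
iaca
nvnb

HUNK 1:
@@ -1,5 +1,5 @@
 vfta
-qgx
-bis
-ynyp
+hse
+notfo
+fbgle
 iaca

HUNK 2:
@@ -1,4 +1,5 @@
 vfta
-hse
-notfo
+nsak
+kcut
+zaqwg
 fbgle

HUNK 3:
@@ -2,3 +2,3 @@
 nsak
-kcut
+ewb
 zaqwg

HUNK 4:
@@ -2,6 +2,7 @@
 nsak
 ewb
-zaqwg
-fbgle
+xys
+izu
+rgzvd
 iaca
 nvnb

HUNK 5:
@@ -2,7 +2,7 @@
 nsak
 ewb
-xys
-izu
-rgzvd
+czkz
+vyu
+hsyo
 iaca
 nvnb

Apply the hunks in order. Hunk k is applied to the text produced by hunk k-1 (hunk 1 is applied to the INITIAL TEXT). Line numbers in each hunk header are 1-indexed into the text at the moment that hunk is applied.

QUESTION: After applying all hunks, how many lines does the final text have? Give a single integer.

Hunk 1: at line 1 remove [qgx,bis,ynyp] add [hse,notfo,fbgle] -> 6 lines: vfta hse notfo fbgle iaca nvnb
Hunk 2: at line 1 remove [hse,notfo] add [nsak,kcut,zaqwg] -> 7 lines: vfta nsak kcut zaqwg fbgle iaca nvnb
Hunk 3: at line 2 remove [kcut] add [ewb] -> 7 lines: vfta nsak ewb zaqwg fbgle iaca nvnb
Hunk 4: at line 2 remove [zaqwg,fbgle] add [xys,izu,rgzvd] -> 8 lines: vfta nsak ewb xys izu rgzvd iaca nvnb
Hunk 5: at line 2 remove [xys,izu,rgzvd] add [czkz,vyu,hsyo] -> 8 lines: vfta nsak ewb czkz vyu hsyo iaca nvnb
Final line count: 8

Answer: 8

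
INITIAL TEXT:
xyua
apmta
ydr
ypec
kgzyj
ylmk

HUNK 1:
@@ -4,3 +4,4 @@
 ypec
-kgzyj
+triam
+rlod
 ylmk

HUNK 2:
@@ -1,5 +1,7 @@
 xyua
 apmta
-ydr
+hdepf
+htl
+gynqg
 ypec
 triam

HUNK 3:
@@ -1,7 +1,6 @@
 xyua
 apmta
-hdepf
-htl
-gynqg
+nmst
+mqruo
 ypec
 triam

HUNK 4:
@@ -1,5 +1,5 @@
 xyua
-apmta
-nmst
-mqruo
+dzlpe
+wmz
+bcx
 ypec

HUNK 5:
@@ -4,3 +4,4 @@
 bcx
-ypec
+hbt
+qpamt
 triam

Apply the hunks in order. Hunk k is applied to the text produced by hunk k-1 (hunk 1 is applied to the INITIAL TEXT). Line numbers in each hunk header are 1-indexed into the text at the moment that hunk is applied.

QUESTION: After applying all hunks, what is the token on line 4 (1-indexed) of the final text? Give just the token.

Hunk 1: at line 4 remove [kgzyj] add [triam,rlod] -> 7 lines: xyua apmta ydr ypec triam rlod ylmk
Hunk 2: at line 1 remove [ydr] add [hdepf,htl,gynqg] -> 9 lines: xyua apmta hdepf htl gynqg ypec triam rlod ylmk
Hunk 3: at line 1 remove [hdepf,htl,gynqg] add [nmst,mqruo] -> 8 lines: xyua apmta nmst mqruo ypec triam rlod ylmk
Hunk 4: at line 1 remove [apmta,nmst,mqruo] add [dzlpe,wmz,bcx] -> 8 lines: xyua dzlpe wmz bcx ypec triam rlod ylmk
Hunk 5: at line 4 remove [ypec] add [hbt,qpamt] -> 9 lines: xyua dzlpe wmz bcx hbt qpamt triam rlod ylmk
Final line 4: bcx

Answer: bcx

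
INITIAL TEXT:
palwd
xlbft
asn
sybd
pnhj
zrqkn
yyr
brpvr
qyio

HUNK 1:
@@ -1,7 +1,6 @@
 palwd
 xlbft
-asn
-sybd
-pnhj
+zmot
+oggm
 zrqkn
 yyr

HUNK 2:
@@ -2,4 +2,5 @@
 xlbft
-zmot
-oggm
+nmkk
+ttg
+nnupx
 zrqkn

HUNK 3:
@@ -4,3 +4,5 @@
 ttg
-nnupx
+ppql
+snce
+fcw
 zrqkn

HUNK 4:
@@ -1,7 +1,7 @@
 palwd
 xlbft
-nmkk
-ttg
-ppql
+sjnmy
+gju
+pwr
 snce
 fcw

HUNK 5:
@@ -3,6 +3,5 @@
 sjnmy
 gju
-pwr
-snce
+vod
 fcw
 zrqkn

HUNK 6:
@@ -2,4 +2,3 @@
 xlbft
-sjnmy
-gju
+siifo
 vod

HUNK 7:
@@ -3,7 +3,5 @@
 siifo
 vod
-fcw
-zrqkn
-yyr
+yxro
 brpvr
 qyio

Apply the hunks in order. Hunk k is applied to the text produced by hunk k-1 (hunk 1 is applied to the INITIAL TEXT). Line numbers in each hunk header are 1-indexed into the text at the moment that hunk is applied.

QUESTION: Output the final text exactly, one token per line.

Answer: palwd
xlbft
siifo
vod
yxro
brpvr
qyio

Derivation:
Hunk 1: at line 1 remove [asn,sybd,pnhj] add [zmot,oggm] -> 8 lines: palwd xlbft zmot oggm zrqkn yyr brpvr qyio
Hunk 2: at line 2 remove [zmot,oggm] add [nmkk,ttg,nnupx] -> 9 lines: palwd xlbft nmkk ttg nnupx zrqkn yyr brpvr qyio
Hunk 3: at line 4 remove [nnupx] add [ppql,snce,fcw] -> 11 lines: palwd xlbft nmkk ttg ppql snce fcw zrqkn yyr brpvr qyio
Hunk 4: at line 1 remove [nmkk,ttg,ppql] add [sjnmy,gju,pwr] -> 11 lines: palwd xlbft sjnmy gju pwr snce fcw zrqkn yyr brpvr qyio
Hunk 5: at line 3 remove [pwr,snce] add [vod] -> 10 lines: palwd xlbft sjnmy gju vod fcw zrqkn yyr brpvr qyio
Hunk 6: at line 2 remove [sjnmy,gju] add [siifo] -> 9 lines: palwd xlbft siifo vod fcw zrqkn yyr brpvr qyio
Hunk 7: at line 3 remove [fcw,zrqkn,yyr] add [yxro] -> 7 lines: palwd xlbft siifo vod yxro brpvr qyio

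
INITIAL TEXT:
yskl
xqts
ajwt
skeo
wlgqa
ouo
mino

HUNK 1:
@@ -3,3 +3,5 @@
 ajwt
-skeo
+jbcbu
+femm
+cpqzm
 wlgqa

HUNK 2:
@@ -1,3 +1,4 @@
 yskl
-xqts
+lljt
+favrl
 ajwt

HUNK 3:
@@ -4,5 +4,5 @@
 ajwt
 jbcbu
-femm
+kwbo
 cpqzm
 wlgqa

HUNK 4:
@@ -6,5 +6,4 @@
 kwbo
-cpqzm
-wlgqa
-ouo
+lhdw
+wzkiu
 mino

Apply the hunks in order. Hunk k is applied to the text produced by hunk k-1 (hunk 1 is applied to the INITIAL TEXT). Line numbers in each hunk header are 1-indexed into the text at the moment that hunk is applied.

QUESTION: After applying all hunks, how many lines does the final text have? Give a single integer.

Hunk 1: at line 3 remove [skeo] add [jbcbu,femm,cpqzm] -> 9 lines: yskl xqts ajwt jbcbu femm cpqzm wlgqa ouo mino
Hunk 2: at line 1 remove [xqts] add [lljt,favrl] -> 10 lines: yskl lljt favrl ajwt jbcbu femm cpqzm wlgqa ouo mino
Hunk 3: at line 4 remove [femm] add [kwbo] -> 10 lines: yskl lljt favrl ajwt jbcbu kwbo cpqzm wlgqa ouo mino
Hunk 4: at line 6 remove [cpqzm,wlgqa,ouo] add [lhdw,wzkiu] -> 9 lines: yskl lljt favrl ajwt jbcbu kwbo lhdw wzkiu mino
Final line count: 9

Answer: 9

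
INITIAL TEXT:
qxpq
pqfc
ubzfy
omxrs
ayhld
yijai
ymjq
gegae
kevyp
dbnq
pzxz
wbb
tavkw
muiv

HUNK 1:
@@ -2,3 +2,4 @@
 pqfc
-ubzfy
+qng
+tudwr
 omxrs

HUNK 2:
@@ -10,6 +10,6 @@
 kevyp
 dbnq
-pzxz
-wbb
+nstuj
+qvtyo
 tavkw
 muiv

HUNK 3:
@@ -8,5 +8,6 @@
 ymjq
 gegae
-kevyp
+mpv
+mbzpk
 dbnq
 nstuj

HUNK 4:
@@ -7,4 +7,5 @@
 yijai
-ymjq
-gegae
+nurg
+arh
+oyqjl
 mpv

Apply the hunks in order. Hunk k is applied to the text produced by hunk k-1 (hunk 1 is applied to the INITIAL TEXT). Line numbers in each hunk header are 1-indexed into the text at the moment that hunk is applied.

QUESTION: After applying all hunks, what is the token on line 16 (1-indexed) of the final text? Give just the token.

Answer: tavkw

Derivation:
Hunk 1: at line 2 remove [ubzfy] add [qng,tudwr] -> 15 lines: qxpq pqfc qng tudwr omxrs ayhld yijai ymjq gegae kevyp dbnq pzxz wbb tavkw muiv
Hunk 2: at line 10 remove [pzxz,wbb] add [nstuj,qvtyo] -> 15 lines: qxpq pqfc qng tudwr omxrs ayhld yijai ymjq gegae kevyp dbnq nstuj qvtyo tavkw muiv
Hunk 3: at line 8 remove [kevyp] add [mpv,mbzpk] -> 16 lines: qxpq pqfc qng tudwr omxrs ayhld yijai ymjq gegae mpv mbzpk dbnq nstuj qvtyo tavkw muiv
Hunk 4: at line 7 remove [ymjq,gegae] add [nurg,arh,oyqjl] -> 17 lines: qxpq pqfc qng tudwr omxrs ayhld yijai nurg arh oyqjl mpv mbzpk dbnq nstuj qvtyo tavkw muiv
Final line 16: tavkw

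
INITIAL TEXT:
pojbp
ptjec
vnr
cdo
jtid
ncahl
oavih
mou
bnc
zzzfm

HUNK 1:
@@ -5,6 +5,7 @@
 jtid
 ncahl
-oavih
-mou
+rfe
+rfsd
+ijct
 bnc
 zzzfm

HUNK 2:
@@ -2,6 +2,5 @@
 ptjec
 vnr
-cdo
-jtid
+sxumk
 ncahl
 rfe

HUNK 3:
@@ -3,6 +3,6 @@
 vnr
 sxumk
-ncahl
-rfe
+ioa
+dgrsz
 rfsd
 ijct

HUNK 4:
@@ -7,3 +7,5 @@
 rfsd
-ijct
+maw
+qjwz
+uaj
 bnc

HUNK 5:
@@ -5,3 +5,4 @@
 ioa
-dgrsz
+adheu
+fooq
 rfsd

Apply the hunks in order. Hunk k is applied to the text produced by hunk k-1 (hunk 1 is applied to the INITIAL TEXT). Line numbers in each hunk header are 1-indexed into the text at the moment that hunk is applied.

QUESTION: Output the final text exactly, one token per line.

Hunk 1: at line 5 remove [oavih,mou] add [rfe,rfsd,ijct] -> 11 lines: pojbp ptjec vnr cdo jtid ncahl rfe rfsd ijct bnc zzzfm
Hunk 2: at line 2 remove [cdo,jtid] add [sxumk] -> 10 lines: pojbp ptjec vnr sxumk ncahl rfe rfsd ijct bnc zzzfm
Hunk 3: at line 3 remove [ncahl,rfe] add [ioa,dgrsz] -> 10 lines: pojbp ptjec vnr sxumk ioa dgrsz rfsd ijct bnc zzzfm
Hunk 4: at line 7 remove [ijct] add [maw,qjwz,uaj] -> 12 lines: pojbp ptjec vnr sxumk ioa dgrsz rfsd maw qjwz uaj bnc zzzfm
Hunk 5: at line 5 remove [dgrsz] add [adheu,fooq] -> 13 lines: pojbp ptjec vnr sxumk ioa adheu fooq rfsd maw qjwz uaj bnc zzzfm

Answer: pojbp
ptjec
vnr
sxumk
ioa
adheu
fooq
rfsd
maw
qjwz
uaj
bnc
zzzfm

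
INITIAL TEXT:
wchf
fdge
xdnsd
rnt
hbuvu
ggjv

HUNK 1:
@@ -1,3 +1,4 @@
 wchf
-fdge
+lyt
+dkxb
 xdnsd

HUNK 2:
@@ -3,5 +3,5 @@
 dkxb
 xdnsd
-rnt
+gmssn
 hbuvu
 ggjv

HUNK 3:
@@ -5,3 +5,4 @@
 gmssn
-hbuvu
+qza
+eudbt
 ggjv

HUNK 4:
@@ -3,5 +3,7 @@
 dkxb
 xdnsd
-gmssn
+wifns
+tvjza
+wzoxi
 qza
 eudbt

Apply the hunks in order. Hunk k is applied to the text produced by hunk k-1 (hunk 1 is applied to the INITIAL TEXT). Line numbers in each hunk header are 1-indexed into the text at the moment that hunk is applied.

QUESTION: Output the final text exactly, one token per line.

Hunk 1: at line 1 remove [fdge] add [lyt,dkxb] -> 7 lines: wchf lyt dkxb xdnsd rnt hbuvu ggjv
Hunk 2: at line 3 remove [rnt] add [gmssn] -> 7 lines: wchf lyt dkxb xdnsd gmssn hbuvu ggjv
Hunk 3: at line 5 remove [hbuvu] add [qza,eudbt] -> 8 lines: wchf lyt dkxb xdnsd gmssn qza eudbt ggjv
Hunk 4: at line 3 remove [gmssn] add [wifns,tvjza,wzoxi] -> 10 lines: wchf lyt dkxb xdnsd wifns tvjza wzoxi qza eudbt ggjv

Answer: wchf
lyt
dkxb
xdnsd
wifns
tvjza
wzoxi
qza
eudbt
ggjv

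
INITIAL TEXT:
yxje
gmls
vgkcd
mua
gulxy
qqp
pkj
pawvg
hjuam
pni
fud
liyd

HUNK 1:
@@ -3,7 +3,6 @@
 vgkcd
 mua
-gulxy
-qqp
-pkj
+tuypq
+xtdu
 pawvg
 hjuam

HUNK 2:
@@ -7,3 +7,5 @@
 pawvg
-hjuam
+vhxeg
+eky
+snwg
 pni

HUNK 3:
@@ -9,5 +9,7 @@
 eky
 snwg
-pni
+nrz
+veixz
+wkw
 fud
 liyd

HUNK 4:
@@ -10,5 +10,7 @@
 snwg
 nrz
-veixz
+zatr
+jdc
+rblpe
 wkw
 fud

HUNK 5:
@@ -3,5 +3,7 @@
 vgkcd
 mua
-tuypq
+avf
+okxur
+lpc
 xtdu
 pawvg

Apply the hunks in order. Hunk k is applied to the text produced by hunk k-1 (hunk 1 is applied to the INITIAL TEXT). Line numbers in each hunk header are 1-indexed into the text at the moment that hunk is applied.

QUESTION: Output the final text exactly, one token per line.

Answer: yxje
gmls
vgkcd
mua
avf
okxur
lpc
xtdu
pawvg
vhxeg
eky
snwg
nrz
zatr
jdc
rblpe
wkw
fud
liyd

Derivation:
Hunk 1: at line 3 remove [gulxy,qqp,pkj] add [tuypq,xtdu] -> 11 lines: yxje gmls vgkcd mua tuypq xtdu pawvg hjuam pni fud liyd
Hunk 2: at line 7 remove [hjuam] add [vhxeg,eky,snwg] -> 13 lines: yxje gmls vgkcd mua tuypq xtdu pawvg vhxeg eky snwg pni fud liyd
Hunk 3: at line 9 remove [pni] add [nrz,veixz,wkw] -> 15 lines: yxje gmls vgkcd mua tuypq xtdu pawvg vhxeg eky snwg nrz veixz wkw fud liyd
Hunk 4: at line 10 remove [veixz] add [zatr,jdc,rblpe] -> 17 lines: yxje gmls vgkcd mua tuypq xtdu pawvg vhxeg eky snwg nrz zatr jdc rblpe wkw fud liyd
Hunk 5: at line 3 remove [tuypq] add [avf,okxur,lpc] -> 19 lines: yxje gmls vgkcd mua avf okxur lpc xtdu pawvg vhxeg eky snwg nrz zatr jdc rblpe wkw fud liyd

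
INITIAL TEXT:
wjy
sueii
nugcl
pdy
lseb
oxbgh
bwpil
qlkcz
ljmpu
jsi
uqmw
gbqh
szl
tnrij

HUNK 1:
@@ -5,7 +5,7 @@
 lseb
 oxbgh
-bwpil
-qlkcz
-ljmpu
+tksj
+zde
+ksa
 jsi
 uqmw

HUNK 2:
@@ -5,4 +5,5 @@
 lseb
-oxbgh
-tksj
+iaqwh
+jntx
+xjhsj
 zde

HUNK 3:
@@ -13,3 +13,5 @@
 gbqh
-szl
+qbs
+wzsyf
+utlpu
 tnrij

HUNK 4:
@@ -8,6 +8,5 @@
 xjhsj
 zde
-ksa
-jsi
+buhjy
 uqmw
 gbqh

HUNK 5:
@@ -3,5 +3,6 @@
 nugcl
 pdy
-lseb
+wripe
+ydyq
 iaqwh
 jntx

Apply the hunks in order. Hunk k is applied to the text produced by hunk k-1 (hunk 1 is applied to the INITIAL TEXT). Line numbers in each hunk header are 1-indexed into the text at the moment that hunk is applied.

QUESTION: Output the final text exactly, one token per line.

Hunk 1: at line 5 remove [bwpil,qlkcz,ljmpu] add [tksj,zde,ksa] -> 14 lines: wjy sueii nugcl pdy lseb oxbgh tksj zde ksa jsi uqmw gbqh szl tnrij
Hunk 2: at line 5 remove [oxbgh,tksj] add [iaqwh,jntx,xjhsj] -> 15 lines: wjy sueii nugcl pdy lseb iaqwh jntx xjhsj zde ksa jsi uqmw gbqh szl tnrij
Hunk 3: at line 13 remove [szl] add [qbs,wzsyf,utlpu] -> 17 lines: wjy sueii nugcl pdy lseb iaqwh jntx xjhsj zde ksa jsi uqmw gbqh qbs wzsyf utlpu tnrij
Hunk 4: at line 8 remove [ksa,jsi] add [buhjy] -> 16 lines: wjy sueii nugcl pdy lseb iaqwh jntx xjhsj zde buhjy uqmw gbqh qbs wzsyf utlpu tnrij
Hunk 5: at line 3 remove [lseb] add [wripe,ydyq] -> 17 lines: wjy sueii nugcl pdy wripe ydyq iaqwh jntx xjhsj zde buhjy uqmw gbqh qbs wzsyf utlpu tnrij

Answer: wjy
sueii
nugcl
pdy
wripe
ydyq
iaqwh
jntx
xjhsj
zde
buhjy
uqmw
gbqh
qbs
wzsyf
utlpu
tnrij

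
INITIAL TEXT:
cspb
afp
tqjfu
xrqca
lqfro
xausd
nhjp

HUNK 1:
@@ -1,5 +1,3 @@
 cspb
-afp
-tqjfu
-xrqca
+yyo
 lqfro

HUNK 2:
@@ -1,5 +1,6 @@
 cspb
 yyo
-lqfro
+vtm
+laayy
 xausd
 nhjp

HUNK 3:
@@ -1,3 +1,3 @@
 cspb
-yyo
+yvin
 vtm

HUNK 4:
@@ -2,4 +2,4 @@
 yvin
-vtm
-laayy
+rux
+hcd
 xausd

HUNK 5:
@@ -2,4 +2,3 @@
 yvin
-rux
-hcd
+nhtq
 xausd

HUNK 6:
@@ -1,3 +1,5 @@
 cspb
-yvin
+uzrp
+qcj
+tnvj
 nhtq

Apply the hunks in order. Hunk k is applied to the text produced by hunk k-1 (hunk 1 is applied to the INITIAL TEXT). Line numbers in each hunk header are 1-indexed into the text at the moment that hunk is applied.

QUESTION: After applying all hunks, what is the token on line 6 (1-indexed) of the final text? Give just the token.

Hunk 1: at line 1 remove [afp,tqjfu,xrqca] add [yyo] -> 5 lines: cspb yyo lqfro xausd nhjp
Hunk 2: at line 1 remove [lqfro] add [vtm,laayy] -> 6 lines: cspb yyo vtm laayy xausd nhjp
Hunk 3: at line 1 remove [yyo] add [yvin] -> 6 lines: cspb yvin vtm laayy xausd nhjp
Hunk 4: at line 2 remove [vtm,laayy] add [rux,hcd] -> 6 lines: cspb yvin rux hcd xausd nhjp
Hunk 5: at line 2 remove [rux,hcd] add [nhtq] -> 5 lines: cspb yvin nhtq xausd nhjp
Hunk 6: at line 1 remove [yvin] add [uzrp,qcj,tnvj] -> 7 lines: cspb uzrp qcj tnvj nhtq xausd nhjp
Final line 6: xausd

Answer: xausd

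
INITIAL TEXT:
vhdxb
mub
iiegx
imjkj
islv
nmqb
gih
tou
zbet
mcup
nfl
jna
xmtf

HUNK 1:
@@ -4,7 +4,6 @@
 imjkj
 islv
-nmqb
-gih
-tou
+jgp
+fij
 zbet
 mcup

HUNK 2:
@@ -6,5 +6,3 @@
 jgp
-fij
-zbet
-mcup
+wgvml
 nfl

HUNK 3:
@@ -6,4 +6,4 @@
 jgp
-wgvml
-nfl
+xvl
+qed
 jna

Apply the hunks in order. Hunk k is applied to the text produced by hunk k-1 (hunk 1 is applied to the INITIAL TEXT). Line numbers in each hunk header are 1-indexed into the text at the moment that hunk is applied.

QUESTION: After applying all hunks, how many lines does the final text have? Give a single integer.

Answer: 10

Derivation:
Hunk 1: at line 4 remove [nmqb,gih,tou] add [jgp,fij] -> 12 lines: vhdxb mub iiegx imjkj islv jgp fij zbet mcup nfl jna xmtf
Hunk 2: at line 6 remove [fij,zbet,mcup] add [wgvml] -> 10 lines: vhdxb mub iiegx imjkj islv jgp wgvml nfl jna xmtf
Hunk 3: at line 6 remove [wgvml,nfl] add [xvl,qed] -> 10 lines: vhdxb mub iiegx imjkj islv jgp xvl qed jna xmtf
Final line count: 10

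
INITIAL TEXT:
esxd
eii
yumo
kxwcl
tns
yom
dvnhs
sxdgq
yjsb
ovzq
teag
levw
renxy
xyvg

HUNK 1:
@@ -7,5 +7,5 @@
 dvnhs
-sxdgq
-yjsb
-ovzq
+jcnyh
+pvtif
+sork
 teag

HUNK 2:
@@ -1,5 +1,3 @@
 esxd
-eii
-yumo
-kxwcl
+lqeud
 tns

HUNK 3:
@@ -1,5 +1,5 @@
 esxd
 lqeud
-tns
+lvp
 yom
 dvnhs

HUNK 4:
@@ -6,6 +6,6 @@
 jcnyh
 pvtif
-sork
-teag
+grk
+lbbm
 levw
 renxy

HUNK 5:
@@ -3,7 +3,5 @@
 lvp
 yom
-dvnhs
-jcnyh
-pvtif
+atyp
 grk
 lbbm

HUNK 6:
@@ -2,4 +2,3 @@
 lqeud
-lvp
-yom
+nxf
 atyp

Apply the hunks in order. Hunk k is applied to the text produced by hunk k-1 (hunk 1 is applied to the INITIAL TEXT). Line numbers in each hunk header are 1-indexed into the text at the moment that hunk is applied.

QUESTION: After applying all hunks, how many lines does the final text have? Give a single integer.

Answer: 9

Derivation:
Hunk 1: at line 7 remove [sxdgq,yjsb,ovzq] add [jcnyh,pvtif,sork] -> 14 lines: esxd eii yumo kxwcl tns yom dvnhs jcnyh pvtif sork teag levw renxy xyvg
Hunk 2: at line 1 remove [eii,yumo,kxwcl] add [lqeud] -> 12 lines: esxd lqeud tns yom dvnhs jcnyh pvtif sork teag levw renxy xyvg
Hunk 3: at line 1 remove [tns] add [lvp] -> 12 lines: esxd lqeud lvp yom dvnhs jcnyh pvtif sork teag levw renxy xyvg
Hunk 4: at line 6 remove [sork,teag] add [grk,lbbm] -> 12 lines: esxd lqeud lvp yom dvnhs jcnyh pvtif grk lbbm levw renxy xyvg
Hunk 5: at line 3 remove [dvnhs,jcnyh,pvtif] add [atyp] -> 10 lines: esxd lqeud lvp yom atyp grk lbbm levw renxy xyvg
Hunk 6: at line 2 remove [lvp,yom] add [nxf] -> 9 lines: esxd lqeud nxf atyp grk lbbm levw renxy xyvg
Final line count: 9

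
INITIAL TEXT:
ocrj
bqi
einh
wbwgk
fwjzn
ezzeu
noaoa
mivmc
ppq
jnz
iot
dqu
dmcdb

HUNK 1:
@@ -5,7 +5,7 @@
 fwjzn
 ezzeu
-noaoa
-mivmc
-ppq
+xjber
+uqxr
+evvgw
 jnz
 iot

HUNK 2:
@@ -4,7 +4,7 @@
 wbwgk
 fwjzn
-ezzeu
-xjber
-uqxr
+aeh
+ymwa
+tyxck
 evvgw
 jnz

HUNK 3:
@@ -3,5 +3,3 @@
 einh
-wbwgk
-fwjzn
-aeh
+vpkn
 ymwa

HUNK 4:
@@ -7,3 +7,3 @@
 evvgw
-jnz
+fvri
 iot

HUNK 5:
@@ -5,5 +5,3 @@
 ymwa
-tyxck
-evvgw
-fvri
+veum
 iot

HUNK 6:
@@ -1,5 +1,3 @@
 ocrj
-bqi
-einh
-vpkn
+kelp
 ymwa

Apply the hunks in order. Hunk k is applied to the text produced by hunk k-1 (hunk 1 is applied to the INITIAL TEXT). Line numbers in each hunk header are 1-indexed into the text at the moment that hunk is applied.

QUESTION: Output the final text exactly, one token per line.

Hunk 1: at line 5 remove [noaoa,mivmc,ppq] add [xjber,uqxr,evvgw] -> 13 lines: ocrj bqi einh wbwgk fwjzn ezzeu xjber uqxr evvgw jnz iot dqu dmcdb
Hunk 2: at line 4 remove [ezzeu,xjber,uqxr] add [aeh,ymwa,tyxck] -> 13 lines: ocrj bqi einh wbwgk fwjzn aeh ymwa tyxck evvgw jnz iot dqu dmcdb
Hunk 3: at line 3 remove [wbwgk,fwjzn,aeh] add [vpkn] -> 11 lines: ocrj bqi einh vpkn ymwa tyxck evvgw jnz iot dqu dmcdb
Hunk 4: at line 7 remove [jnz] add [fvri] -> 11 lines: ocrj bqi einh vpkn ymwa tyxck evvgw fvri iot dqu dmcdb
Hunk 5: at line 5 remove [tyxck,evvgw,fvri] add [veum] -> 9 lines: ocrj bqi einh vpkn ymwa veum iot dqu dmcdb
Hunk 6: at line 1 remove [bqi,einh,vpkn] add [kelp] -> 7 lines: ocrj kelp ymwa veum iot dqu dmcdb

Answer: ocrj
kelp
ymwa
veum
iot
dqu
dmcdb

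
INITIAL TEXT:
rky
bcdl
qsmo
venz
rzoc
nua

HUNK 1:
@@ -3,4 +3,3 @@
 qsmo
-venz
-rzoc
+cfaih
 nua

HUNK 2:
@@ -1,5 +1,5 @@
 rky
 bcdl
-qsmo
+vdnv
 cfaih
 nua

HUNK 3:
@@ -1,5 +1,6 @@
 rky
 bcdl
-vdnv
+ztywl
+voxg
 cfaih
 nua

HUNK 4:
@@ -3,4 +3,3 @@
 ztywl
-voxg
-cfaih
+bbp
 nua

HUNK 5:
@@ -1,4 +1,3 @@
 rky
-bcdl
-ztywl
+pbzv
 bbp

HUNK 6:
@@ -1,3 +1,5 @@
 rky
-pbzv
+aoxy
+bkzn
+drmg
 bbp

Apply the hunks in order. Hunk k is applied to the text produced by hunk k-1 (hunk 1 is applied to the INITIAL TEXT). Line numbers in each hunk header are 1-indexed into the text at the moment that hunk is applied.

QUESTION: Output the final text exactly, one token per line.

Hunk 1: at line 3 remove [venz,rzoc] add [cfaih] -> 5 lines: rky bcdl qsmo cfaih nua
Hunk 2: at line 1 remove [qsmo] add [vdnv] -> 5 lines: rky bcdl vdnv cfaih nua
Hunk 3: at line 1 remove [vdnv] add [ztywl,voxg] -> 6 lines: rky bcdl ztywl voxg cfaih nua
Hunk 4: at line 3 remove [voxg,cfaih] add [bbp] -> 5 lines: rky bcdl ztywl bbp nua
Hunk 5: at line 1 remove [bcdl,ztywl] add [pbzv] -> 4 lines: rky pbzv bbp nua
Hunk 6: at line 1 remove [pbzv] add [aoxy,bkzn,drmg] -> 6 lines: rky aoxy bkzn drmg bbp nua

Answer: rky
aoxy
bkzn
drmg
bbp
nua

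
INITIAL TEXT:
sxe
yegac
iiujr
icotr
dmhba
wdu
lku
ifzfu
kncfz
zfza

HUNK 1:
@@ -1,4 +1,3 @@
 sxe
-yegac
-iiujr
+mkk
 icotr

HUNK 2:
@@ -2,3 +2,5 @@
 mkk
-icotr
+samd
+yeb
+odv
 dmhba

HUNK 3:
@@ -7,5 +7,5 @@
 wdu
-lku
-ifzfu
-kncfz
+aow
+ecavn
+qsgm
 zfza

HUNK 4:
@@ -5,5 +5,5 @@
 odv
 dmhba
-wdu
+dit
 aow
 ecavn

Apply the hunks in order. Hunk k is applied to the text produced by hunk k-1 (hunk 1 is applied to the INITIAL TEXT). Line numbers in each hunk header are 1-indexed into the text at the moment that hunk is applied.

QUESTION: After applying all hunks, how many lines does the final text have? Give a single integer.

Answer: 11

Derivation:
Hunk 1: at line 1 remove [yegac,iiujr] add [mkk] -> 9 lines: sxe mkk icotr dmhba wdu lku ifzfu kncfz zfza
Hunk 2: at line 2 remove [icotr] add [samd,yeb,odv] -> 11 lines: sxe mkk samd yeb odv dmhba wdu lku ifzfu kncfz zfza
Hunk 3: at line 7 remove [lku,ifzfu,kncfz] add [aow,ecavn,qsgm] -> 11 lines: sxe mkk samd yeb odv dmhba wdu aow ecavn qsgm zfza
Hunk 4: at line 5 remove [wdu] add [dit] -> 11 lines: sxe mkk samd yeb odv dmhba dit aow ecavn qsgm zfza
Final line count: 11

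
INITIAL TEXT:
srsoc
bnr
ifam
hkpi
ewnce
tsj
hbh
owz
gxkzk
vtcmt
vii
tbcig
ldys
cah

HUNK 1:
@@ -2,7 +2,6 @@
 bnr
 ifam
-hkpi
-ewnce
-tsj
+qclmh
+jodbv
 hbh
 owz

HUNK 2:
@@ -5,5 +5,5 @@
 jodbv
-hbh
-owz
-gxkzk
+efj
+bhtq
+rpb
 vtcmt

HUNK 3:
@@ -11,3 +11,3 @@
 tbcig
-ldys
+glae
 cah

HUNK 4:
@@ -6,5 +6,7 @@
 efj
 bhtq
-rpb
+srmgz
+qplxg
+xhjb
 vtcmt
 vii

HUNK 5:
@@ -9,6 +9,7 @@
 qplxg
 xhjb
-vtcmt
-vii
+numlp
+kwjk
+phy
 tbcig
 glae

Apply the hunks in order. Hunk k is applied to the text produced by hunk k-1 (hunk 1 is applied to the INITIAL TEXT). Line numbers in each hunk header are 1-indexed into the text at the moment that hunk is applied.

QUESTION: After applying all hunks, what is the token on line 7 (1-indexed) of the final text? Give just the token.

Hunk 1: at line 2 remove [hkpi,ewnce,tsj] add [qclmh,jodbv] -> 13 lines: srsoc bnr ifam qclmh jodbv hbh owz gxkzk vtcmt vii tbcig ldys cah
Hunk 2: at line 5 remove [hbh,owz,gxkzk] add [efj,bhtq,rpb] -> 13 lines: srsoc bnr ifam qclmh jodbv efj bhtq rpb vtcmt vii tbcig ldys cah
Hunk 3: at line 11 remove [ldys] add [glae] -> 13 lines: srsoc bnr ifam qclmh jodbv efj bhtq rpb vtcmt vii tbcig glae cah
Hunk 4: at line 6 remove [rpb] add [srmgz,qplxg,xhjb] -> 15 lines: srsoc bnr ifam qclmh jodbv efj bhtq srmgz qplxg xhjb vtcmt vii tbcig glae cah
Hunk 5: at line 9 remove [vtcmt,vii] add [numlp,kwjk,phy] -> 16 lines: srsoc bnr ifam qclmh jodbv efj bhtq srmgz qplxg xhjb numlp kwjk phy tbcig glae cah
Final line 7: bhtq

Answer: bhtq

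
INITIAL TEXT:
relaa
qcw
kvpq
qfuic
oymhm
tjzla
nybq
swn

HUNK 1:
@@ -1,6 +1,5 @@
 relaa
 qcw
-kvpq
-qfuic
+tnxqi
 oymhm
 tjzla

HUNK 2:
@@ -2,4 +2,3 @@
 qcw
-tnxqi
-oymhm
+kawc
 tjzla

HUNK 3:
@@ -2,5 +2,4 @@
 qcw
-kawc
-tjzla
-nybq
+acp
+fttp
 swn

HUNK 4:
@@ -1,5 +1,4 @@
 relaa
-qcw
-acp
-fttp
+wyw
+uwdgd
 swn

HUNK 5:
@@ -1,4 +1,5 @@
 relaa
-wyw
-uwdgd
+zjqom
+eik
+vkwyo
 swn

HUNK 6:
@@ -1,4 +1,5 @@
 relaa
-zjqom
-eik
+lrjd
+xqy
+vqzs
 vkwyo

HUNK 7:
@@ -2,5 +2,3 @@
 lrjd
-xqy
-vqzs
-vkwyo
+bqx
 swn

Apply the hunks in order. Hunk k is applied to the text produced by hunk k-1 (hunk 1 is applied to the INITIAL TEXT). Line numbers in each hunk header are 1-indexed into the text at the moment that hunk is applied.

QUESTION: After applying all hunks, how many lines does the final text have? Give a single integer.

Hunk 1: at line 1 remove [kvpq,qfuic] add [tnxqi] -> 7 lines: relaa qcw tnxqi oymhm tjzla nybq swn
Hunk 2: at line 2 remove [tnxqi,oymhm] add [kawc] -> 6 lines: relaa qcw kawc tjzla nybq swn
Hunk 3: at line 2 remove [kawc,tjzla,nybq] add [acp,fttp] -> 5 lines: relaa qcw acp fttp swn
Hunk 4: at line 1 remove [qcw,acp,fttp] add [wyw,uwdgd] -> 4 lines: relaa wyw uwdgd swn
Hunk 5: at line 1 remove [wyw,uwdgd] add [zjqom,eik,vkwyo] -> 5 lines: relaa zjqom eik vkwyo swn
Hunk 6: at line 1 remove [zjqom,eik] add [lrjd,xqy,vqzs] -> 6 lines: relaa lrjd xqy vqzs vkwyo swn
Hunk 7: at line 2 remove [xqy,vqzs,vkwyo] add [bqx] -> 4 lines: relaa lrjd bqx swn
Final line count: 4

Answer: 4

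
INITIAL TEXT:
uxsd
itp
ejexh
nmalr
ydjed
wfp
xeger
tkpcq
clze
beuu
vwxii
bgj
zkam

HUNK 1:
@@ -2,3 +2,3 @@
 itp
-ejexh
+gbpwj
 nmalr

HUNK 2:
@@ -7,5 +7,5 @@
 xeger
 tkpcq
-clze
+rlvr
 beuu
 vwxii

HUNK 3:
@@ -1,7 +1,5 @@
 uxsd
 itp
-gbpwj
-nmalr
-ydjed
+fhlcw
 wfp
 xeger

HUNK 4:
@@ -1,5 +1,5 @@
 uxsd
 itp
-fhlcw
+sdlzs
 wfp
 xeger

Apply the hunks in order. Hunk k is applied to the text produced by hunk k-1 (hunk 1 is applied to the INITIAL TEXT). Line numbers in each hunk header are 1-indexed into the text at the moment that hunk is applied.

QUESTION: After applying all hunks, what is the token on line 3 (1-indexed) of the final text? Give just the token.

Hunk 1: at line 2 remove [ejexh] add [gbpwj] -> 13 lines: uxsd itp gbpwj nmalr ydjed wfp xeger tkpcq clze beuu vwxii bgj zkam
Hunk 2: at line 7 remove [clze] add [rlvr] -> 13 lines: uxsd itp gbpwj nmalr ydjed wfp xeger tkpcq rlvr beuu vwxii bgj zkam
Hunk 3: at line 1 remove [gbpwj,nmalr,ydjed] add [fhlcw] -> 11 lines: uxsd itp fhlcw wfp xeger tkpcq rlvr beuu vwxii bgj zkam
Hunk 4: at line 1 remove [fhlcw] add [sdlzs] -> 11 lines: uxsd itp sdlzs wfp xeger tkpcq rlvr beuu vwxii bgj zkam
Final line 3: sdlzs

Answer: sdlzs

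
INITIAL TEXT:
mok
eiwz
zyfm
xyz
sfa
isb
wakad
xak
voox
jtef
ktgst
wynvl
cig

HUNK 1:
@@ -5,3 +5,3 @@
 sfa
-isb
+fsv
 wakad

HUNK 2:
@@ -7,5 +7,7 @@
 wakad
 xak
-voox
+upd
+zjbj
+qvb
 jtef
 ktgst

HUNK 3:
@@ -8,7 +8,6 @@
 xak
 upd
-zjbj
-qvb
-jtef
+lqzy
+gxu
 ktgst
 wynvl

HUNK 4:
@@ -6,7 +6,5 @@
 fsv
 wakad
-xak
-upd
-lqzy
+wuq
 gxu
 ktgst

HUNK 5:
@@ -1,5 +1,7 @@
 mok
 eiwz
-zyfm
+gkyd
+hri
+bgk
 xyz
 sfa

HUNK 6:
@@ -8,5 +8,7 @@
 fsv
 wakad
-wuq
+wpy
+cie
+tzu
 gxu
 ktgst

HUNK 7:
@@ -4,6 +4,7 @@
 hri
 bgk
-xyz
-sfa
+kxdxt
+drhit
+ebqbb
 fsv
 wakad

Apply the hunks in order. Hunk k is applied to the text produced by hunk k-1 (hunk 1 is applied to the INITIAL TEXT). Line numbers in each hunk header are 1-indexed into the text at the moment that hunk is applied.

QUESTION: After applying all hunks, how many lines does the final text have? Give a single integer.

Hunk 1: at line 5 remove [isb] add [fsv] -> 13 lines: mok eiwz zyfm xyz sfa fsv wakad xak voox jtef ktgst wynvl cig
Hunk 2: at line 7 remove [voox] add [upd,zjbj,qvb] -> 15 lines: mok eiwz zyfm xyz sfa fsv wakad xak upd zjbj qvb jtef ktgst wynvl cig
Hunk 3: at line 8 remove [zjbj,qvb,jtef] add [lqzy,gxu] -> 14 lines: mok eiwz zyfm xyz sfa fsv wakad xak upd lqzy gxu ktgst wynvl cig
Hunk 4: at line 6 remove [xak,upd,lqzy] add [wuq] -> 12 lines: mok eiwz zyfm xyz sfa fsv wakad wuq gxu ktgst wynvl cig
Hunk 5: at line 1 remove [zyfm] add [gkyd,hri,bgk] -> 14 lines: mok eiwz gkyd hri bgk xyz sfa fsv wakad wuq gxu ktgst wynvl cig
Hunk 6: at line 8 remove [wuq] add [wpy,cie,tzu] -> 16 lines: mok eiwz gkyd hri bgk xyz sfa fsv wakad wpy cie tzu gxu ktgst wynvl cig
Hunk 7: at line 4 remove [xyz,sfa] add [kxdxt,drhit,ebqbb] -> 17 lines: mok eiwz gkyd hri bgk kxdxt drhit ebqbb fsv wakad wpy cie tzu gxu ktgst wynvl cig
Final line count: 17

Answer: 17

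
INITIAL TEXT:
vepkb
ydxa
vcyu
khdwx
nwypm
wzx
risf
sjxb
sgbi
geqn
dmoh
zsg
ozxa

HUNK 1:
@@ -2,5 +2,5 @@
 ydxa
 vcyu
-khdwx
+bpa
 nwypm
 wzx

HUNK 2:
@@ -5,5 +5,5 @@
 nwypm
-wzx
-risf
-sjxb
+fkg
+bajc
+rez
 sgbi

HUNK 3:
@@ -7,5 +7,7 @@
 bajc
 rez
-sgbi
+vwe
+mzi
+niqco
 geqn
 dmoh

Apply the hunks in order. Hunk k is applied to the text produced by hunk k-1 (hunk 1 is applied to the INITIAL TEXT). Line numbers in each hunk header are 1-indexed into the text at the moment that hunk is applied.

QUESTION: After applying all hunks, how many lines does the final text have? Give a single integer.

Answer: 15

Derivation:
Hunk 1: at line 2 remove [khdwx] add [bpa] -> 13 lines: vepkb ydxa vcyu bpa nwypm wzx risf sjxb sgbi geqn dmoh zsg ozxa
Hunk 2: at line 5 remove [wzx,risf,sjxb] add [fkg,bajc,rez] -> 13 lines: vepkb ydxa vcyu bpa nwypm fkg bajc rez sgbi geqn dmoh zsg ozxa
Hunk 3: at line 7 remove [sgbi] add [vwe,mzi,niqco] -> 15 lines: vepkb ydxa vcyu bpa nwypm fkg bajc rez vwe mzi niqco geqn dmoh zsg ozxa
Final line count: 15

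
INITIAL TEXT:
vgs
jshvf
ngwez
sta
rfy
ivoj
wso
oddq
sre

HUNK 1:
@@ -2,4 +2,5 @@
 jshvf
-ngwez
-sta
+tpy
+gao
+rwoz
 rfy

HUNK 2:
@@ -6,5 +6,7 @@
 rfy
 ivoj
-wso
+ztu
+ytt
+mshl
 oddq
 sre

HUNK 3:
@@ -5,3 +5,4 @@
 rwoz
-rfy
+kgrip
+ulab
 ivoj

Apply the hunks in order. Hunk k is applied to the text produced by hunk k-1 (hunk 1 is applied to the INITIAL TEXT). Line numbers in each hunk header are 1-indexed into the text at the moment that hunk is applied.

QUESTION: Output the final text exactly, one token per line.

Answer: vgs
jshvf
tpy
gao
rwoz
kgrip
ulab
ivoj
ztu
ytt
mshl
oddq
sre

Derivation:
Hunk 1: at line 2 remove [ngwez,sta] add [tpy,gao,rwoz] -> 10 lines: vgs jshvf tpy gao rwoz rfy ivoj wso oddq sre
Hunk 2: at line 6 remove [wso] add [ztu,ytt,mshl] -> 12 lines: vgs jshvf tpy gao rwoz rfy ivoj ztu ytt mshl oddq sre
Hunk 3: at line 5 remove [rfy] add [kgrip,ulab] -> 13 lines: vgs jshvf tpy gao rwoz kgrip ulab ivoj ztu ytt mshl oddq sre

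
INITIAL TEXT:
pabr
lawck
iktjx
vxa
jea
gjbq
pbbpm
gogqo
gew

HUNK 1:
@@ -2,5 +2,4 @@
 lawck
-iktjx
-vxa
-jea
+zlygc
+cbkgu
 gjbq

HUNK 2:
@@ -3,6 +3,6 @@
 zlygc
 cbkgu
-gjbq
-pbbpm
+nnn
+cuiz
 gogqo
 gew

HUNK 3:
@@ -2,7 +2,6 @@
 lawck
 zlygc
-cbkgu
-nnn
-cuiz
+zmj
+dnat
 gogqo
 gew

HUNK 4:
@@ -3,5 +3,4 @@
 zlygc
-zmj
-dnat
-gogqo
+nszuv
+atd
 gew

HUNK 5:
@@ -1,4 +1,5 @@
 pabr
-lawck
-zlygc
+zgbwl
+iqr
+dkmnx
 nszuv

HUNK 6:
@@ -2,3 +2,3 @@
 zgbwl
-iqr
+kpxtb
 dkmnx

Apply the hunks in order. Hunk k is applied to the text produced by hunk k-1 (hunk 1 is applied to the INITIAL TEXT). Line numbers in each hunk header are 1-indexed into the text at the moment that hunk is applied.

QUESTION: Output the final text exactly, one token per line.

Hunk 1: at line 2 remove [iktjx,vxa,jea] add [zlygc,cbkgu] -> 8 lines: pabr lawck zlygc cbkgu gjbq pbbpm gogqo gew
Hunk 2: at line 3 remove [gjbq,pbbpm] add [nnn,cuiz] -> 8 lines: pabr lawck zlygc cbkgu nnn cuiz gogqo gew
Hunk 3: at line 2 remove [cbkgu,nnn,cuiz] add [zmj,dnat] -> 7 lines: pabr lawck zlygc zmj dnat gogqo gew
Hunk 4: at line 3 remove [zmj,dnat,gogqo] add [nszuv,atd] -> 6 lines: pabr lawck zlygc nszuv atd gew
Hunk 5: at line 1 remove [lawck,zlygc] add [zgbwl,iqr,dkmnx] -> 7 lines: pabr zgbwl iqr dkmnx nszuv atd gew
Hunk 6: at line 2 remove [iqr] add [kpxtb] -> 7 lines: pabr zgbwl kpxtb dkmnx nszuv atd gew

Answer: pabr
zgbwl
kpxtb
dkmnx
nszuv
atd
gew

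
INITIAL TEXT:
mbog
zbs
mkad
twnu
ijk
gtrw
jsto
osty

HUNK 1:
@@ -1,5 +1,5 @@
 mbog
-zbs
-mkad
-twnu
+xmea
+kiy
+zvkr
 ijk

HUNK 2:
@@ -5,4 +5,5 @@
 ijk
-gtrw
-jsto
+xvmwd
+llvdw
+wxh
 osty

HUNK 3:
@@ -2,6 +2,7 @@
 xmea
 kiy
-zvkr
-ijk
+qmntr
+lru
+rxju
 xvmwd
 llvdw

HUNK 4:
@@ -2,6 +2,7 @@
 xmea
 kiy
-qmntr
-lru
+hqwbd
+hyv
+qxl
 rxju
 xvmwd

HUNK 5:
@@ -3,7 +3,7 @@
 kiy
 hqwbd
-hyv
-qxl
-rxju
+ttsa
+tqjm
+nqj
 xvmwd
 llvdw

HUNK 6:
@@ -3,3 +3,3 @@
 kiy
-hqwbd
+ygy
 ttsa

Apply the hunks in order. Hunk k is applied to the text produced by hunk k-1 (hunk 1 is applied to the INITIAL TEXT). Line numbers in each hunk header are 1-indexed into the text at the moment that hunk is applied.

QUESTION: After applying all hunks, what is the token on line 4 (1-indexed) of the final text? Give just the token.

Hunk 1: at line 1 remove [zbs,mkad,twnu] add [xmea,kiy,zvkr] -> 8 lines: mbog xmea kiy zvkr ijk gtrw jsto osty
Hunk 2: at line 5 remove [gtrw,jsto] add [xvmwd,llvdw,wxh] -> 9 lines: mbog xmea kiy zvkr ijk xvmwd llvdw wxh osty
Hunk 3: at line 2 remove [zvkr,ijk] add [qmntr,lru,rxju] -> 10 lines: mbog xmea kiy qmntr lru rxju xvmwd llvdw wxh osty
Hunk 4: at line 2 remove [qmntr,lru] add [hqwbd,hyv,qxl] -> 11 lines: mbog xmea kiy hqwbd hyv qxl rxju xvmwd llvdw wxh osty
Hunk 5: at line 3 remove [hyv,qxl,rxju] add [ttsa,tqjm,nqj] -> 11 lines: mbog xmea kiy hqwbd ttsa tqjm nqj xvmwd llvdw wxh osty
Hunk 6: at line 3 remove [hqwbd] add [ygy] -> 11 lines: mbog xmea kiy ygy ttsa tqjm nqj xvmwd llvdw wxh osty
Final line 4: ygy

Answer: ygy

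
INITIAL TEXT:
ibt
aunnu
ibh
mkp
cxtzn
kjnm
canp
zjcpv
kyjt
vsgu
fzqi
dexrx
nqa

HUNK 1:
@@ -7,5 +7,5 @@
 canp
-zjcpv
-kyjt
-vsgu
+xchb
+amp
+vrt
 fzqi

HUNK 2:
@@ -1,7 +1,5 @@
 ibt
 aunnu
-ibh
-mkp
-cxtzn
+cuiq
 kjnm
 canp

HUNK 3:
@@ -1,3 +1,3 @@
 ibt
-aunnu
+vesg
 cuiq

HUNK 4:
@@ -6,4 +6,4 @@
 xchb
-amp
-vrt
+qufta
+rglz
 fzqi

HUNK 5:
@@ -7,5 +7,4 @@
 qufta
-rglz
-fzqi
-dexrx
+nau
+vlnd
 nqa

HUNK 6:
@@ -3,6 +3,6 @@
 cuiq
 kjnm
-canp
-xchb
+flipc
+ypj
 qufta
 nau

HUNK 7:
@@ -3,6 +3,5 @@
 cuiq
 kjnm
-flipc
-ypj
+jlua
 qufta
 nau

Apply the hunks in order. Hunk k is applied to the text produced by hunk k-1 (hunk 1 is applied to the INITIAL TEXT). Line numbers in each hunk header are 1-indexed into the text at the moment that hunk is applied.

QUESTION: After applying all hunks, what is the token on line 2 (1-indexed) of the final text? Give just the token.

Answer: vesg

Derivation:
Hunk 1: at line 7 remove [zjcpv,kyjt,vsgu] add [xchb,amp,vrt] -> 13 lines: ibt aunnu ibh mkp cxtzn kjnm canp xchb amp vrt fzqi dexrx nqa
Hunk 2: at line 1 remove [ibh,mkp,cxtzn] add [cuiq] -> 11 lines: ibt aunnu cuiq kjnm canp xchb amp vrt fzqi dexrx nqa
Hunk 3: at line 1 remove [aunnu] add [vesg] -> 11 lines: ibt vesg cuiq kjnm canp xchb amp vrt fzqi dexrx nqa
Hunk 4: at line 6 remove [amp,vrt] add [qufta,rglz] -> 11 lines: ibt vesg cuiq kjnm canp xchb qufta rglz fzqi dexrx nqa
Hunk 5: at line 7 remove [rglz,fzqi,dexrx] add [nau,vlnd] -> 10 lines: ibt vesg cuiq kjnm canp xchb qufta nau vlnd nqa
Hunk 6: at line 3 remove [canp,xchb] add [flipc,ypj] -> 10 lines: ibt vesg cuiq kjnm flipc ypj qufta nau vlnd nqa
Hunk 7: at line 3 remove [flipc,ypj] add [jlua] -> 9 lines: ibt vesg cuiq kjnm jlua qufta nau vlnd nqa
Final line 2: vesg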